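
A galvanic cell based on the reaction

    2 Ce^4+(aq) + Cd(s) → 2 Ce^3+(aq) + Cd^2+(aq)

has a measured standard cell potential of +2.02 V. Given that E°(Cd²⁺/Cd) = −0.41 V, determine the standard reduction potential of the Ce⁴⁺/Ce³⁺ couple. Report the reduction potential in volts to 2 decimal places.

In the reaction as written the Ce⁴⁺/Ce³⁺ couple is reduced (cathode) and Cd²⁺/Cd is oxidized (anode), so E°cell = E°(Ce⁴⁺/Ce³⁺) − E°(Cd²⁺/Cd).
E°(Ce⁴⁺/Ce³⁺) = E°cell + E°(anode) = +2.02 + (−0.41) = +1.61 V.

+1.61 V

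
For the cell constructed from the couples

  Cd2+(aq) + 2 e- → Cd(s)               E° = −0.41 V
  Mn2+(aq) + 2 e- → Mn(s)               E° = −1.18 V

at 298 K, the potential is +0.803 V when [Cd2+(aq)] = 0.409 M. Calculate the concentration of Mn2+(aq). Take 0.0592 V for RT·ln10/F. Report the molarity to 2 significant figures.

0.031 M

With Cd²⁺/Cd at the cathode and Mn²⁺/Mn at the anode, E°cell = −0.41 − (−1.18) = +0.77 V (n = 2).
Since E = E° − (0.0592/n)·log Q, log Q = n(E° − E)/0.0592 = −1.115.
Balancing electrons gives Cd2+(aq) + Mn(s) → Cd(s) + Mn2+(aq); thus Q = [Mn2+(aq)] / [Cd2+(aq)].
Solving for the unknown gives log [Mn2+(aq)] = −1.503, so [Mn2+(aq)] ≈ 0.031 M.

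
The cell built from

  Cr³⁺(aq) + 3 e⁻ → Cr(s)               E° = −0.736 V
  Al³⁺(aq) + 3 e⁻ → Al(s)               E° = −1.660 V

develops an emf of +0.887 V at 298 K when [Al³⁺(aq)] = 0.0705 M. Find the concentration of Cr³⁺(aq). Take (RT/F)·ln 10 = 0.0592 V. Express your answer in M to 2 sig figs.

Cr³⁺/Cr is the cathode (higher E°); E°cell = −0.736 − (−1.660) = +0.924 V with n = 3.
Rearranging E = E° − (0.0592/n)·log Q gives log Q = 3(+0.924 − (+0.887))/0.0592 = 1.875.
Balancing electrons gives Cr³⁺(aq) + Al(s) → Cr(s) + Al³⁺(aq); thus Q = [Al³⁺(aq)] / [Cr³⁺(aq)].
Substituting the known concentrations and solving, log [Cr³⁺(aq)] = −3.027 and [Cr³⁺(aq)] = 0.00094 M.

0.00094 M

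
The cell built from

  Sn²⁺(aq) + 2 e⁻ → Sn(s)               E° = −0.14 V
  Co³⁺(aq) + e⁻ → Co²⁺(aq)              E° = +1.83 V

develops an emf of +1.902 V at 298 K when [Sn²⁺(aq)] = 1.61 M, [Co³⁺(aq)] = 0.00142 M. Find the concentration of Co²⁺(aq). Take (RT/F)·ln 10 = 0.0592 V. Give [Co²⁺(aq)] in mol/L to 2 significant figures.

0.016 M

With Co³⁺/Co²⁺ at the cathode and Sn²⁺/Sn at the anode, E°cell = +1.83 − (−0.14) = +1.97 V (n = 2).
Rearranging E = E° − (0.0592/n)·log Q gives log Q = 2(+1.97 − (+1.902))/0.0592 = 2.297.
The balanced reaction is 2 Co³⁺(aq) + Sn(s) → 2 Co²⁺(aq) + Sn²⁺(aq), so Q = ([Co²⁺(aq)]^2·[Sn²⁺(aq)]) / [Co³⁺(aq)]^2.
Isolating [Co²⁺(aq)] in Q = 10^{2.297} yields log [Co²⁺(aq)] = −1.803, i.e. 0.016 M.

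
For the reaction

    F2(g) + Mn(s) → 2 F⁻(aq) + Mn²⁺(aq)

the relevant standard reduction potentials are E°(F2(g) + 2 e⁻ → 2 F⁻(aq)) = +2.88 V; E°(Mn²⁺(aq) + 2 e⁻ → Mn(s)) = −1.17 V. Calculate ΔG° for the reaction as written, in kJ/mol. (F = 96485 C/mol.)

−782 kJ/mol

In the reaction as written F2(g) is reduced, so the F₂/F⁻ couple is the cathode and Mn²⁺/Mn is the anode.
E°cell = +2.88 − (−1.17) = +4.05 V; balancing electrons gives n = 2.
ΔG° = −nFE°cell = −(2)(96485)(+4.05) J/mol = −782 kJ/mol.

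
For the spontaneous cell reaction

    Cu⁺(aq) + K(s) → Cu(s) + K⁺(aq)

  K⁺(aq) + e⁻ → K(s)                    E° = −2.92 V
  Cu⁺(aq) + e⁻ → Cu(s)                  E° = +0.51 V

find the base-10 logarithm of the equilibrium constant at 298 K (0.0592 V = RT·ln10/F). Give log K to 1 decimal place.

log K = 57.9

The Cu⁺/Cu couple is reduced (cathode); E°cell = +0.51 − (−2.92) = +3.43 V with n = 1.
At equilibrium E = 0, so log K = nE°cell / 0.0592 = (1)(+3.43) / 0.0592 = 57.9.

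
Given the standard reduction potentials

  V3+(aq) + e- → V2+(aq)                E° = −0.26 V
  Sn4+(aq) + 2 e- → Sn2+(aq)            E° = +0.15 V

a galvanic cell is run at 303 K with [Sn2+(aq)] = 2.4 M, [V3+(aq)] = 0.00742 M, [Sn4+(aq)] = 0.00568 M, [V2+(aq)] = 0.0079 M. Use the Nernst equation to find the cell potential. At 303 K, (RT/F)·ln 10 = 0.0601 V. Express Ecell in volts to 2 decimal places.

Sn⁴⁺/Sn²⁺ is reduced (cathode, E° = +0.15 V) and V³⁺/V²⁺ is oxidized (anode).
The standard potential is +0.15 − (−0.26) = +0.41 V and the balanced reaction transfers n = 2 electrons.
The balanced reaction is Sn4+(aq) + 2 V2+(aq) → Sn2+(aq) + 2 V3+(aq), so Q = ([Sn2+(aq)]·[V3+(aq)]^2) / ([Sn4+(aq)]·[V2+(aq)]^2) = 373 and log Q = 2.571.
Applying E = E° − (RT ln10/nF)·log Q gives +0.41 − (0.0601/2)(2.571) = +0.33 V.

+0.33 V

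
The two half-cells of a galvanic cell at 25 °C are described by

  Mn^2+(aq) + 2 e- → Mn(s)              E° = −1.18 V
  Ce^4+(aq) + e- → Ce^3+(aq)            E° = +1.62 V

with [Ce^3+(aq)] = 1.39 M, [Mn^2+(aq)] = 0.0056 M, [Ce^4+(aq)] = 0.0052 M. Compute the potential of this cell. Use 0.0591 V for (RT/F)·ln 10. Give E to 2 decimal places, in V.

Ce⁴⁺/Ce³⁺ is reduced (cathode, E° = +1.62 V) and Mn²⁺/Mn is oxidized (anode).
E°cell = E°cat − E°an = +1.62 − (−1.18) = +2.80 V; n = 2.
The balanced reaction is 2 Ce^4+(aq) + Mn(s) → 2 Ce^3+(aq) + Mn^2+(aq), so Q = ([Ce^3+(aq)]^2·[Mn^2+(aq)]) / [Ce^4+(aq)]^2 = 400 and log Q = 2.602.
By the Nernst equation, E = +2.80 − (0.0591/2)·(2.602) = +2.72 V.

+2.72 V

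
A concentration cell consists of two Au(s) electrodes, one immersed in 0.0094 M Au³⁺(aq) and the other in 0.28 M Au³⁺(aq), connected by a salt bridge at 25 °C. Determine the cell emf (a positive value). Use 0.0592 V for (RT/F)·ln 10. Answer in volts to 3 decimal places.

0.029 V

For a concentration cell E°cell = 0, since both electrodes use the same couple.
The compartment with the higher Au³⁺(aq) concentration (0.28 M) acts as the cathode; ions are reduced there and produced at the dilute (0.0094 M) anode.
With n = 3, Ecell = −(0.0592/3)·log([dilute]/[conc]) = −(0.0592/3)·log(0.0094/0.28) = +0.029 V.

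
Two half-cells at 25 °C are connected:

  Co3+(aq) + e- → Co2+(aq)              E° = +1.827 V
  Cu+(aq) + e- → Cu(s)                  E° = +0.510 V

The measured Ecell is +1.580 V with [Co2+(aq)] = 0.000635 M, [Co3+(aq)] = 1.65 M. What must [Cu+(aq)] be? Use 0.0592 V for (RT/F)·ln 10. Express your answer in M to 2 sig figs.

0.094 M

Co³⁺/Co²⁺ is the cathode (higher E°); E°cell = +1.827 − (+0.510) = +1.317 V with n = 1.
Since E = E° − (0.0592/n)·log Q, log Q = n(E° − E)/0.0592 = −4.443.
The balanced reaction is Co3+(aq) + Cu(s) → Co2+(aq) + Cu+(aq), so Q = ([Co2+(aq)]·[Cu+(aq)]) / [Co3+(aq)].
Substituting the known concentrations and solving, log [Cu+(aq)] = −1.028 and [Cu+(aq)] = 0.094 M.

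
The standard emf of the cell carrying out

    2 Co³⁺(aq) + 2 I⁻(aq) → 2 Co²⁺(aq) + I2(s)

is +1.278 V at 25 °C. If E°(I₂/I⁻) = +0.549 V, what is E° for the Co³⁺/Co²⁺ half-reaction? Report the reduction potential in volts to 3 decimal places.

In the reaction as written the Co³⁺/Co²⁺ couple is reduced (cathode) and I₂/I⁻ is oxidized (anode), so E°cell = E°(Co³⁺/Co²⁺) − E°(I₂/I⁻).
E°(Co³⁺/Co²⁺) = E°cell + E°(anode) = +1.278 + (+0.549) = +1.827 V.

+1.827 V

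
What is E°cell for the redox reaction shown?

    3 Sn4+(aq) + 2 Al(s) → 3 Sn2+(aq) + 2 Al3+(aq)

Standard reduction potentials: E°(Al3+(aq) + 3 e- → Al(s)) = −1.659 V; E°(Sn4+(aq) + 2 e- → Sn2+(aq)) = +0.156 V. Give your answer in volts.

Sn4+(aq) gains electrons, so the Sn⁴⁺/Sn²⁺ couple is the cathode; the Al³⁺/Al couple is the anode.
E°cell = E°(cathode) − E°(anode) = +0.156 − (−1.659) = +1.815 V.

+1.815 V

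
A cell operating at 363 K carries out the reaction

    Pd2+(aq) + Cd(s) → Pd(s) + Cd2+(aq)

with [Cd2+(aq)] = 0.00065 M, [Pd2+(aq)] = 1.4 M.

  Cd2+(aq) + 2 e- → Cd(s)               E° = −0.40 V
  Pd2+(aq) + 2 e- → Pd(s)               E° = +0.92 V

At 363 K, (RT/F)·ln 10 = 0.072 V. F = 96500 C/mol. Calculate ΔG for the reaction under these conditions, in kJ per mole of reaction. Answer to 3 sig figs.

−278 kJ/mol

E°cell = +0.92 − (−0.40) = +1.32 V; the balanced reaction transfers n = 2 electrons.
Here Q = [Cd2+(aq)] / [Pd2+(aq)] = 0.000464 (log Q = −3.333), giving E = +1.32 − (0.072/2)·(−3.333) = +1.4400 V.
Finally ΔG = −nFE = −(2)(96500 C/mol)(+1.4400 V) = −278 kJ/mol.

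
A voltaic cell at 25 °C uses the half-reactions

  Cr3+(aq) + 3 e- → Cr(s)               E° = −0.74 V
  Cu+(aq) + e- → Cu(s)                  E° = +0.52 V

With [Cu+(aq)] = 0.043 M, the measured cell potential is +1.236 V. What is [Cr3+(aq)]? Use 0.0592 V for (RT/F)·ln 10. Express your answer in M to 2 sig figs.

0.0013 M

Cu⁺/Cu is the cathode (higher E°); E°cell = +0.52 − (−0.74) = +1.26 V with n = 3.
Rearranging E = E° − (0.0592/n)·log Q gives log Q = 3(+1.26 − (+1.236))/0.0592 = 1.216.
The balanced reaction is 3 Cu+(aq) + Cr(s) → 3 Cu(s) + Cr3+(aq), so Q = [Cr3+(aq)] / [Cu+(aq)]^3.
Substituting the known concentrations and solving, log [Cr3+(aq)] = −2.884 and [Cr3+(aq)] = 0.0013 M.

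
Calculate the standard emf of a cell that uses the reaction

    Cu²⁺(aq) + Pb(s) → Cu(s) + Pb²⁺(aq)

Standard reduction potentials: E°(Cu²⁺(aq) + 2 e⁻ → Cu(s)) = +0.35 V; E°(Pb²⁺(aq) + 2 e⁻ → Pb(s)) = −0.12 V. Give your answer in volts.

In the reaction as written, Cu²⁺(aq) is reduced (cathode) and Pb²⁺(aq) is produced by oxidation at the anode.
E°cell = E°(cathode) − E°(anode) = +0.35 − (−0.12) = +0.47 V.
The positive value indicates the reaction is spontaneous as written.

+0.47 V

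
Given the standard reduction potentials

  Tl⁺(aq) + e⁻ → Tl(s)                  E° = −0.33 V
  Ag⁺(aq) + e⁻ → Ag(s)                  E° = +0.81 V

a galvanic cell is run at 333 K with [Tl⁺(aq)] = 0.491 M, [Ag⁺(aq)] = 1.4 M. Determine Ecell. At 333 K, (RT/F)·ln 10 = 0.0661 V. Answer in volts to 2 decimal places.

Since E°(Ag⁺/Ag) > E°(Tl⁺/Tl), Ag⁺/Ag serves as the cathode.
E°cell = +0.81 − (−0.33) = +1.14 V, with n = 1 electron transferred.
For the overall reaction Ag⁺(aq) + Tl(s) → Ag(s) + Tl⁺(aq), Q = [Tl⁺(aq)] / [Ag⁺(aq)] = 0.351, giving log Q = −0.455.
Applying E = E° − (RT ln10/nF)·log Q gives +1.14 − (0.0661/1)(−0.455) = +1.17 V.

+1.17 V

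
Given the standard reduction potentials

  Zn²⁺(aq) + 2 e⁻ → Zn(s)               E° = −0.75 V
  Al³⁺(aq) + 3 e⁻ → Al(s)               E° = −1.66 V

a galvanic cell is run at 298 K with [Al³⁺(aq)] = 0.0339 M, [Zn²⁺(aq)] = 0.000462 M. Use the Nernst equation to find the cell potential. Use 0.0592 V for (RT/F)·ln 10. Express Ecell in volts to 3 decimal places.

+0.840 V

Since E°(Zn²⁺/Zn) > E°(Al³⁺/Al), Zn²⁺/Zn serves as the cathode.
The standard potential is −0.75 − (−1.66) = +0.91 V and the balanced reaction transfers n = 6 electrons.
For the overall reaction 3 Zn²⁺(aq) + 2 Al(s) → 3 Zn(s) + 2 Al³⁺(aq), Q = [Al³⁺(aq)]^2 / [Zn²⁺(aq)]^3 = 1.17×10^7, giving log Q = 7.066.
Applying E = E° − (RT ln10/nF)·log Q gives +0.91 − (0.0592/6)(7.066) = +0.840 V.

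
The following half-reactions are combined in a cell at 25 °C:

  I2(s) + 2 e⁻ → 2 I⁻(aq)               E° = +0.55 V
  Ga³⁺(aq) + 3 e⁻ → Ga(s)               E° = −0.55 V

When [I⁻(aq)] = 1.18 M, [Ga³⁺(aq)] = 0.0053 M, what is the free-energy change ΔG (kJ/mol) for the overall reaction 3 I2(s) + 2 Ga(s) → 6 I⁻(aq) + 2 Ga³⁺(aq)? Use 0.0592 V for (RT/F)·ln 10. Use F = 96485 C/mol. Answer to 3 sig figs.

E°cell = +0.55 − (−0.55) = +1.10 V; the balanced reaction transfers n = 6 electrons.
The reaction quotient is [I⁻(aq)]^6·[Ga³⁺(aq)]^2 = 7.58×10^−5; by Nernst, E = +1.10 − (0.0592/6)(−4.120) = +1.1407 V.
Finally ΔG = −nFE = −(6)(96485 C/mol)(+1.1407 V) = −660 kJ/mol.

−660 kJ/mol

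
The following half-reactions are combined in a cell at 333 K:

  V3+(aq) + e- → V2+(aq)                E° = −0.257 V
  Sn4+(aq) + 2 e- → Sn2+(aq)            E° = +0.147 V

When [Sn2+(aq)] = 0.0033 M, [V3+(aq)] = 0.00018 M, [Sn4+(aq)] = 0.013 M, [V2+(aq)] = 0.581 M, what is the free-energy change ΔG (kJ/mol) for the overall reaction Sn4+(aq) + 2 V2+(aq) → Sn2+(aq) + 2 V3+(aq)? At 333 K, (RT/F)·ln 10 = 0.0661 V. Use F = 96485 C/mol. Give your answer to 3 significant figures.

E°cell = +0.147 − (−0.257) = +0.404 V; the balanced reaction transfers n = 2 electrons.
Here Q = ([Sn2+(aq)]·[V3+(aq)]^2) / ([Sn4+(aq)]·[V2+(aq)]^2) = 2.44×10^−8 (log Q = −7.613), giving E = +0.404 − (0.0661/2)·(−7.613) = +0.6556 V.
Then ΔG = −nFE = −2 × 96485 × +0.6556 J/mol = −127 kJ/mol.

−127 kJ/mol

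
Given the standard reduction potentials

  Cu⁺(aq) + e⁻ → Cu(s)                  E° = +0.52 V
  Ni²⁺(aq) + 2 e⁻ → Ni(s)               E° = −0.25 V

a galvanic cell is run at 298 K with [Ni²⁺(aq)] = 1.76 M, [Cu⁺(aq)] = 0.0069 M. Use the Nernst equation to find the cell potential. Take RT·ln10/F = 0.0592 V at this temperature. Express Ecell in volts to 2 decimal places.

The Cu⁺/Cu couple has the more positive E°, so it is the cathode; Ni²⁺/Ni is the anode.
The standard potential is +0.52 − (−0.25) = +0.77 V and the balanced reaction transfers n = 2 electrons.
The balanced reaction is 2 Cu⁺(aq) + Ni(s) → 2 Cu(s) + Ni²⁺(aq), so Q = [Ni²⁺(aq)] / [Cu⁺(aq)]^2 = 3.7×10^4 and log Q = 4.568.
By the Nernst equation, E = +0.77 − (0.0592/2)·(4.568) = +0.63 V.

+0.63 V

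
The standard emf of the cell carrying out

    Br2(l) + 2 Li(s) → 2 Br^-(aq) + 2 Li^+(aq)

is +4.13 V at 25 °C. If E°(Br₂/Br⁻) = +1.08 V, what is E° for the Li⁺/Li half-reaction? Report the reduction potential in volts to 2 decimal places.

−3.05 V

In the reaction as written the Br₂/Br⁻ couple is reduced (cathode) and Li⁺/Li is oxidized (anode), so E°cell = E°(Br₂/Br⁻) − E°(Li⁺/Li).
E°(Li⁺/Li) = E°(cathode) − E°cell = +1.08 − (+4.13) = −3.05 V.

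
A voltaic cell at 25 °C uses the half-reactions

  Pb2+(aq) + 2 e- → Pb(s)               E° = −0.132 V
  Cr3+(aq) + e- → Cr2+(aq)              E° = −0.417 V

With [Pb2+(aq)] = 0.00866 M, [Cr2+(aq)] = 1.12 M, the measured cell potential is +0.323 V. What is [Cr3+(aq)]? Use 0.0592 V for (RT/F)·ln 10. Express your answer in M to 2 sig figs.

0.024 M

Pb²⁺/Pb is the cathode (higher E°); E°cell = −0.132 − (−0.417) = +0.285 V with n = 2.
Since E = E° − (0.0592/n)·log Q, log Q = n(E° − E)/0.0592 = −1.284.
For Pb2+(aq) + 2 Cr2+(aq) → Pb(s) + 2 Cr3+(aq), the reaction quotient is Q = [Cr3+(aq)]^2 / ([Pb2+(aq)]·[Cr2+(aq)]^2).
Substituting the known concentrations and solving, log [Cr3+(aq)] = −1.624 and [Cr3+(aq)] = 0.024 M.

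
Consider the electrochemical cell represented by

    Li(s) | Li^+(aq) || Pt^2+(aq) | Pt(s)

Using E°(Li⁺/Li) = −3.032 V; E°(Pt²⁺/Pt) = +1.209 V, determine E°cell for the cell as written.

+4.241 V

By convention the left-hand electrode in cell notation is the anode (oxidation) and the right-hand electrode is the cathode (reduction).
E°cell = E°(right) − E°(left) = +1.209 − (−3.032) = +4.241 V.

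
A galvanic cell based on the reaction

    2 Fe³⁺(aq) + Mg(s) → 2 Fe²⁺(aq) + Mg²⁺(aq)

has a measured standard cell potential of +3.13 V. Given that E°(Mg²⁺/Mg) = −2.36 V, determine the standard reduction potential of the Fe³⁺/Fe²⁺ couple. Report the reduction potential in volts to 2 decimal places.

+0.77 V

In the reaction as written the Fe³⁺/Fe²⁺ couple is reduced (cathode) and Mg²⁺/Mg is oxidized (anode), so E°cell = E°(Fe³⁺/Fe²⁺) − E°(Mg²⁺/Mg).
E°(Fe³⁺/Fe²⁺) = E°cell + E°(anode) = +3.13 + (−2.36) = +0.77 V.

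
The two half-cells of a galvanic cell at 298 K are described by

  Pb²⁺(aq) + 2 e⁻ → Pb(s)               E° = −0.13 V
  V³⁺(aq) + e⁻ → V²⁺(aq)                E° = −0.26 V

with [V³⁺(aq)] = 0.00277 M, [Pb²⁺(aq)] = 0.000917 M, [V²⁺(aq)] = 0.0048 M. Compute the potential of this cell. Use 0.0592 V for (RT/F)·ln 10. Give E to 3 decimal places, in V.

Since E°(Pb²⁺/Pb) > E°(V³⁺/V²⁺), Pb²⁺/Pb serves as the cathode.
The standard potential is −0.13 − (−0.26) = +0.13 V and the balanced reaction transfers n = 2 electrons.
The balanced reaction is Pb²⁺(aq) + 2 V²⁺(aq) → Pb(s) + 2 V³⁺(aq), so Q = [V³⁺(aq)]^2 / ([Pb²⁺(aq)]·[V²⁺(aq)]^2) = 363 and log Q = 2.560.
E = E° − (0.0592/n)·log Q = +0.13 − (0.0592/2)(2.560) = +0.054 V.

+0.054 V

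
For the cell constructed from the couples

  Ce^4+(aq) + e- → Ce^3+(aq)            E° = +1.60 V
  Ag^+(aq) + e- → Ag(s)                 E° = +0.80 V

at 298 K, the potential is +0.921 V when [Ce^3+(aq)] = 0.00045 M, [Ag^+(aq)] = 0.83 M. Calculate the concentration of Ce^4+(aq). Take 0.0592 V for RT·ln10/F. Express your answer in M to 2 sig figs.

With Ce⁴⁺/Ce³⁺ at the cathode and Ag⁺/Ag at the anode, E°cell = +1.60 − (+0.80) = +0.80 V (n = 1).
Since E = E° − (0.0592/n)·log Q, log Q = n(E° − E)/0.0592 = −2.044.
The balanced reaction is Ce^4+(aq) + Ag(s) → Ce^3+(aq) + Ag^+(aq), so Q = ([Ce^3+(aq)]·[Ag^+(aq)]) / [Ce^4+(aq)].
Substituting the known concentrations and solving, log [Ce^4+(aq)] = −1.384 and [Ce^4+(aq)] = 0.041 M.

0.041 M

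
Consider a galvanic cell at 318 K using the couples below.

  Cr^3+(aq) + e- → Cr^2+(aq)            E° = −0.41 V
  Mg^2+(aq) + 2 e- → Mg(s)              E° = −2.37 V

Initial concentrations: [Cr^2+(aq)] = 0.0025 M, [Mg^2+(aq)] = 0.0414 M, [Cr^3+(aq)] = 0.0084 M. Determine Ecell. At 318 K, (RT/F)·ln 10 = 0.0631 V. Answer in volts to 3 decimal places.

+2.037 V

Cr³⁺/Cr²⁺ is reduced (cathode, E° = −0.41 V) and Mg²⁺/Mg is oxidized (anode).
E°cell = E°cat − E°an = −0.41 − (−2.37) = +1.96 V; n = 2.
Balancing gives 2 Cr^3+(aq) + Mg(s) → 2 Cr^2+(aq) + Mg^2+(aq); hence Q = ([Cr^2+(aq)]^2·[Mg^2+(aq)]) / [Cr^3+(aq)]^2 = 0.00367 (log Q = −2.436).
E = E° − (0.0631/n)·log Q = +1.96 − (0.0631/2)(−2.436) = +2.037 V.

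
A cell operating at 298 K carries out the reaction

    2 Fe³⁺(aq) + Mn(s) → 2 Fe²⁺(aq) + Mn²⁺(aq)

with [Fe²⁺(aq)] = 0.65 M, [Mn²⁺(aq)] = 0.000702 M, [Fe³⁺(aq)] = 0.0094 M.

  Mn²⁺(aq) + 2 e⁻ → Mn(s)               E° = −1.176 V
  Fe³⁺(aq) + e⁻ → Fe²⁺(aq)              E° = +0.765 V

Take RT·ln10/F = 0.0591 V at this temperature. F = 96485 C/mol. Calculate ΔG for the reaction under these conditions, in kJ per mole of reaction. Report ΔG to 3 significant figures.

With Fe³⁺/Fe²⁺ reduced at the cathode, E°cell = +0.765 − (−1.176) = +1.941 V and n = 2.
Here Q = ([Fe²⁺(aq)]^2·[Mn²⁺(aq)]) / [Fe³⁺(aq)]^2 = 3.36 (log Q = 0.526), giving E = +1.941 − (0.0591/2)·(0.526) = +1.9255 V.
Finally ΔG = −nFE = −(2)(96485 C/mol)(+1.9255 V) = −372 kJ/mol.

−372 kJ/mol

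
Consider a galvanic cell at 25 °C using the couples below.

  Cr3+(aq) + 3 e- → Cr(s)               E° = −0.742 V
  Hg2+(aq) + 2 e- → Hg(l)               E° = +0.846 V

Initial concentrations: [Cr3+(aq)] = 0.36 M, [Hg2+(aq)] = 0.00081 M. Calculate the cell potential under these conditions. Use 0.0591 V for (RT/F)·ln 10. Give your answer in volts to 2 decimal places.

Since E°(Hg²⁺/Hg) > E°(Cr³⁺/Cr), Hg²⁺/Hg serves as the cathode.
E°cell = E°cat − E°an = +0.846 − (−0.742) = +1.588 V; n = 6.
For the overall reaction 3 Hg2+(aq) + 2 Cr(s) → 3 Hg(l) + 2 Cr3+(aq), Q = [Cr3+(aq)]^2 / [Hg2+(aq)]^3 = 2.44×10^8, giving log Q = 8.387.
By the Nernst equation, E = +1.588 − (0.0591/6)·(8.387) = +1.51 V.

+1.51 V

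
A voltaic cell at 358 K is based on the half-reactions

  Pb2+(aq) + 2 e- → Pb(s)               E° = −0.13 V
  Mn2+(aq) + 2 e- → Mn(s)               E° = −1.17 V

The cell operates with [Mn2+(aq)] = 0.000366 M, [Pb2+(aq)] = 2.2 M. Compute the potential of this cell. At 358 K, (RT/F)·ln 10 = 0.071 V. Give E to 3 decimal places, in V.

+1.174 V

Since E°(Pb²⁺/Pb) > E°(Mn²⁺/Mn), Pb²⁺/Pb serves as the cathode.
The standard potential is −0.13 − (−1.17) = +1.04 V and the balanced reaction transfers n = 2 electrons.
Balancing gives Pb2+(aq) + Mn(s) → Pb(s) + Mn2+(aq); hence Q = [Mn2+(aq)] / [Pb2+(aq)] = 0.000166 (log Q = −3.779).
Applying E = E° − (RT ln10/nF)·log Q gives +1.04 − (0.071/2)(−3.779) = +1.174 V.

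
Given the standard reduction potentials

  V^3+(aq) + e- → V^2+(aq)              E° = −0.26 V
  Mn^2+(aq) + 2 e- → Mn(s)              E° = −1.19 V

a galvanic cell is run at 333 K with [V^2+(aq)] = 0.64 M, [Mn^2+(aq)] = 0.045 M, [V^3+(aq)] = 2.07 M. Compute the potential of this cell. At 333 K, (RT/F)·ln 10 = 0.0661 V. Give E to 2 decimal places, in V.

Since E°(V³⁺/V²⁺) > E°(Mn²⁺/Mn), V³⁺/V²⁺ serves as the cathode.
E°cell = E°cat − E°an = −0.26 − (−1.19) = +0.93 V; n = 2.
Balancing gives 2 V^3+(aq) + Mn(s) → 2 V^2+(aq) + Mn^2+(aq); hence Q = ([V^2+(aq)]^2·[Mn^2+(aq)]) / [V^3+(aq)]^2 = 0.0043 (log Q = −2.366).
By the Nernst equation, E = +0.93 − (0.0661/2)·(−2.366) = +1.01 V.

+1.01 V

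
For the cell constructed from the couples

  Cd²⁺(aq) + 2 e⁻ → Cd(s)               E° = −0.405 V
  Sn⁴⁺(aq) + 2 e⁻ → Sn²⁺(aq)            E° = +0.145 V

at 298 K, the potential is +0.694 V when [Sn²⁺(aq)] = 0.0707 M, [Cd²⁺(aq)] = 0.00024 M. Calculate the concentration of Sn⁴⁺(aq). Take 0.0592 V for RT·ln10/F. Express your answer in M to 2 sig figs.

Sn⁴⁺/Sn²⁺ is the cathode (higher E°); E°cell = +0.145 − (−0.405) = +0.550 V with n = 2.
Since E = E° − (0.0592/n)·log Q, log Q = n(E° − E)/0.0592 = −4.865.
Balancing electrons gives Sn⁴⁺(aq) + Cd(s) → Sn²⁺(aq) + Cd²⁺(aq); thus Q = ([Sn²⁺(aq)]·[Cd²⁺(aq)]) / [Sn⁴⁺(aq)].
Isolating [Sn⁴⁺(aq)] in Q = 10^{−4.865} yields log [Sn⁴⁺(aq)] = 0.095, i.e. 1.2 M.

1.2 M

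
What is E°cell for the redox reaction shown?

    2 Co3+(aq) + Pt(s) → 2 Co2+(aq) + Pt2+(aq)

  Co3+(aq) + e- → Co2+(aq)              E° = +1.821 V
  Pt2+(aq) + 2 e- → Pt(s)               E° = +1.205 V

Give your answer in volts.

Co3+(aq) gains electrons, so the Co³⁺/Co²⁺ couple is the cathode; the Pt²⁺/Pt couple is the anode.
E°cell = E°(cathode) − E°(anode) = +1.821 − (+1.205) = +0.616 V.

+0.616 V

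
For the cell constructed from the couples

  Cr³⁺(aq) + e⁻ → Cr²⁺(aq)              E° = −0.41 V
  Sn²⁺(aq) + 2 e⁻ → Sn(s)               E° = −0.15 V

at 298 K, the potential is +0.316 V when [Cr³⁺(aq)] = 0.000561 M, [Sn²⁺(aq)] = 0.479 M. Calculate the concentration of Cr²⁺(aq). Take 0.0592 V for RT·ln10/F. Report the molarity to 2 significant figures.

With Sn²⁺/Sn at the cathode and Cr³⁺/Cr²⁺ at the anode, E°cell = −0.15 − (−0.41) = +0.26 V (n = 2).
Rearranging E = E° − (0.0592/n)·log Q gives log Q = 2(+0.26 − (+0.316))/0.0592 = −1.892.
The balanced reaction is Sn²⁺(aq) + 2 Cr²⁺(aq) → Sn(s) + 2 Cr³⁺(aq), so Q = [Cr³⁺(aq)]^2 / ([Sn²⁺(aq)]·[Cr²⁺(aq)]^2).
Isolating [Cr²⁺(aq)] in Q = 10^{−1.892} yields log [Cr²⁺(aq)] = −2.145, i.e. 0.0072 M.

0.0072 M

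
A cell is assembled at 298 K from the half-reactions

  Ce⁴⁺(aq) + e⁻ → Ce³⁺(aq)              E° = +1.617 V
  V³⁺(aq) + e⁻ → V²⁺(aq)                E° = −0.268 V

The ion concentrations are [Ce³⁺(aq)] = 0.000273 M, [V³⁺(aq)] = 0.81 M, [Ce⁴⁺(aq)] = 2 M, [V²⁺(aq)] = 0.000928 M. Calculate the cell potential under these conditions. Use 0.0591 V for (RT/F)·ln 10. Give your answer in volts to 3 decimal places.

+1.940 V

Since E°(Ce⁴⁺/Ce³⁺) > E°(V³⁺/V²⁺), Ce⁴⁺/Ce³⁺ serves as the cathode.
The standard potential is +1.617 − (−0.268) = +1.885 V and the balanced reaction transfers n = 1 electron.
Balancing gives Ce⁴⁺(aq) + V²⁺(aq) → Ce³⁺(aq) + V³⁺(aq); hence Q = ([Ce³⁺(aq)]·[V³⁺(aq)]) / ([Ce⁴⁺(aq)]·[V²⁺(aq)]) = 0.119 (log Q = −0.924).
By the Nernst equation, E = +1.885 − (0.0591/1)·(−0.924) = +1.940 V.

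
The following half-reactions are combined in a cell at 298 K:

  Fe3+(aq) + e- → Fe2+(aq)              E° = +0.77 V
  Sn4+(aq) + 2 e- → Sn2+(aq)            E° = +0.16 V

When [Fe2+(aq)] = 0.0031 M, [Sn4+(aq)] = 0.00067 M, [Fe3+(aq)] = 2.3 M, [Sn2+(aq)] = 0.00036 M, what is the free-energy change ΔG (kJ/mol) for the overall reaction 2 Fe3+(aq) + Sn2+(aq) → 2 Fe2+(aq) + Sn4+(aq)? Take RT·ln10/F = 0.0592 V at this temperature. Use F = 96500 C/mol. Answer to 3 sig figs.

−149 kJ/mol

With Fe³⁺/Fe²⁺ reduced at the cathode, E°cell = +0.77 − (+0.16) = +0.61 V and n = 2.
Here Q = ([Fe2+(aq)]^2·[Sn4+(aq)]) / ([Fe3+(aq)]^2·[Sn2+(aq)]) = 3.38×10^−6 (log Q = −5.471), giving E = +0.61 − (0.0592/2)·(−5.471) = +0.7719 V.
Finally ΔG = −nFE = −(2)(96500 C/mol)(+0.7719 V) = −149 kJ/mol.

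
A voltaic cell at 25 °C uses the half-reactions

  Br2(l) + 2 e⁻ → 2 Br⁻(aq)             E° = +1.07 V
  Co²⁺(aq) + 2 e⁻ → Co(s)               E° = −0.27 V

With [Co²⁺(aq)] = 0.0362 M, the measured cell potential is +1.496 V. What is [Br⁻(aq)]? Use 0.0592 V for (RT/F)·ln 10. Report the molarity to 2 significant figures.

The Br₂/Br⁻ couple has the larger reduction potential, so it is the cathode: E°cell = +1.07 − (−0.27) = +1.34 V and n = 2.
From the Nernst equation, log Q = n(E° − E)/0.0592 = 2·(+1.34 − (+1.496))/0.0592 = −5.270.
The balanced reaction is Br2(l) + Co(s) → 2 Br⁻(aq) + Co²⁺(aq), so Q = [Br⁻(aq)]^2·[Co²⁺(aq)].
Isolating [Br⁻(aq)] in Q = 10^{−5.270} yields log [Br⁻(aq)] = −1.914, i.e. 0.012 M.

0.012 M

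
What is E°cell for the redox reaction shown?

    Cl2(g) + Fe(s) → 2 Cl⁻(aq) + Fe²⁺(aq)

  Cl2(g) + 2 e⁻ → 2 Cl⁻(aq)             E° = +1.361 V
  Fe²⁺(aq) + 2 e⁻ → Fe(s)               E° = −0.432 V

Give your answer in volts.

Cl2(g) gains electrons, so the Cl₂/Cl⁻ couple is the cathode; the Fe²⁺/Fe couple is the anode.
E°cell = E°(cathode) − E°(anode) = +1.361 − (−0.432) = +1.793 V.
The positive value indicates the reaction is spontaneous as written.

+1.793 V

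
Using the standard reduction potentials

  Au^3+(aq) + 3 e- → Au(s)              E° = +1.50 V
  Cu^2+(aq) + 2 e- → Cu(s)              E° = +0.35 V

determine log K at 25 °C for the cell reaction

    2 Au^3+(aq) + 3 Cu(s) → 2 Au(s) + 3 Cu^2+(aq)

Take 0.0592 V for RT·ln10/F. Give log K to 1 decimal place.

log K = 116.6

The Au³⁺/Au couple is reduced (cathode); E°cell = +1.50 − (+0.35) = +1.15 V with n = 6.
At equilibrium E = 0, so log K = nE°cell / 0.0592 = (6)(+1.15) / 0.0592 = 116.6.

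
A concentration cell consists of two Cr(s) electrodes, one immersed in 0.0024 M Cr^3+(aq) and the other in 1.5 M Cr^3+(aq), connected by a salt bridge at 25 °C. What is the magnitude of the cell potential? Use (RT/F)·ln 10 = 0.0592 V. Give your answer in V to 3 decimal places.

0.055 V

For a concentration cell E°cell = 0, since both electrodes use the same couple.
The compartment with the higher Cr^3+(aq) concentration (1.5 M) acts as the cathode; ions are reduced there and produced at the dilute (0.0024 M) anode.
With n = 3, Ecell = −(0.0592/3)·log([dilute]/[conc]) = −(0.0592/3)·log(0.0024/1.5) = +0.055 V.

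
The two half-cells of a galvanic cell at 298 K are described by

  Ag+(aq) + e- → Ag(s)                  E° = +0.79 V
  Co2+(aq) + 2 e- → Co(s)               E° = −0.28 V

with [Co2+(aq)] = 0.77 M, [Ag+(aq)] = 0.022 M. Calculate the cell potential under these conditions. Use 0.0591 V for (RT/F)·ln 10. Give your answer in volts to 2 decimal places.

+0.98 V

Ag⁺/Ag is reduced (cathode, E° = +0.79 V) and Co²⁺/Co is oxidized (anode).
E°cell = +0.79 − (−0.28) = +1.07 V, with n = 2 electrons transferred.
For the overall reaction 2 Ag+(aq) + Co(s) → 2 Ag(s) + Co2+(aq), Q = [Co2+(aq)] / [Ag+(aq)]^2 = 1.59×10^3, giving log Q = 3.202.
Applying E = E° − (RT ln10/nF)·log Q gives +1.07 − (0.0591/2)(3.202) = +0.98 V.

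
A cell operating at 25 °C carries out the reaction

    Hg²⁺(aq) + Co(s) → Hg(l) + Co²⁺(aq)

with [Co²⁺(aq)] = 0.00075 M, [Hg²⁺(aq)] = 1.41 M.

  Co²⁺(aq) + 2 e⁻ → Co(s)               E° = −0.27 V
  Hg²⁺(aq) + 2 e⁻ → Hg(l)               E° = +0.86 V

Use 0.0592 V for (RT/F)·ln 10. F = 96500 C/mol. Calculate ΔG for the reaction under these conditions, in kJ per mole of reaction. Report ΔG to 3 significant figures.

The standard cell potential is +0.86 − (−0.27) = +1.13 V, with n = 2 electrons in the balanced equation.
Q = [Co²⁺(aq)] / [Hg²⁺(aq)] = 0.000532, so log Q = −3.274 and E = +1.13 − (0.0592/2)(−3.274) = +1.2269 V.
Finally ΔG = −nFE = −(2)(96500 C/mol)(+1.2269 V) = −237 kJ/mol.

−237 kJ/mol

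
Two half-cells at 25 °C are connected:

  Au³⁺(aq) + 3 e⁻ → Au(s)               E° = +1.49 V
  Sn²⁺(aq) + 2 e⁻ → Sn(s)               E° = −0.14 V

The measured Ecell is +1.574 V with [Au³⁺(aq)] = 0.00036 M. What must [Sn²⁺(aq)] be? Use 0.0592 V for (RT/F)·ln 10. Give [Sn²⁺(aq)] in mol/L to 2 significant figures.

With Au³⁺/Au at the cathode and Sn²⁺/Sn at the anode, E°cell = +1.49 − (−0.14) = +1.63 V (n = 6).
Rearranging E = E° − (0.0592/n)·log Q gives log Q = 6(+1.63 − (+1.574))/0.0592 = 5.676.
The balanced reaction is 2 Au³⁺(aq) + 3 Sn(s) → 2 Au(s) + 3 Sn²⁺(aq), so Q = [Sn²⁺(aq)]^3 / [Au³⁺(aq)]^2.
Substituting the known concentrations and solving, log [Sn²⁺(aq)] = −0.404 and [Sn²⁺(aq)] = 0.39 M.

0.39 M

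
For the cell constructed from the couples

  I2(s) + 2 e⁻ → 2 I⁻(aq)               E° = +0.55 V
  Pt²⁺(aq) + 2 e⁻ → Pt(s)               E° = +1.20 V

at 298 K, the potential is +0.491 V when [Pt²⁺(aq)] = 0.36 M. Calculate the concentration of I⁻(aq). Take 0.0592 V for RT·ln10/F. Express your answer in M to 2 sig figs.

0.0034 M

Pt²⁺/Pt is the cathode (higher E°); E°cell = +1.20 − (+0.55) = +0.65 V with n = 2.
Rearranging E = E° − (0.0592/n)·log Q gives log Q = 2(+0.65 − (+0.491))/0.0592 = 5.372.
For Pt²⁺(aq) + 2 I⁻(aq) → Pt(s) + I2(s), the reaction quotient is Q = 1 / ([Pt²⁺(aq)]·[I⁻(aq)]^2).
Solving for the unknown gives log [I⁻(aq)] = −2.464, so [I⁻(aq)] ≈ 0.0034 M.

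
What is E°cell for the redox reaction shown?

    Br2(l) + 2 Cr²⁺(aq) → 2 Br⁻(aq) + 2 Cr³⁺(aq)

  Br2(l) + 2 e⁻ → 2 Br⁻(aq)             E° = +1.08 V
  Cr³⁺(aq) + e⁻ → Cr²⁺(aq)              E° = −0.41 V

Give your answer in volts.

Br2(l) gains electrons, so the Br₂/Br⁻ couple is the cathode; the Cr³⁺/Cr²⁺ couple is the anode.
E°cell = E°(cathode) − E°(anode) = +1.08 − (−0.41) = +1.49 V.
The positive value indicates the reaction is spontaneous as written.

+1.49 V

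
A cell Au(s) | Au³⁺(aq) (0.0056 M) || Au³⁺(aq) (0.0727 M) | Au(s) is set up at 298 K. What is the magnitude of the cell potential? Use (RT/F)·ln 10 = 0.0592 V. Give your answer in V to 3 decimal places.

For a concentration cell E°cell = 0, since both electrodes use the same couple.
The compartment with the higher Au³⁺(aq) concentration (0.0727 M) acts as the cathode; ions are reduced there and produced at the dilute (0.0056 M) anode.
With n = 3, Ecell = −(0.0592/3)·log([dilute]/[conc]) = −(0.0592/3)·log(0.0056/0.0727) = +0.022 V.

0.022 V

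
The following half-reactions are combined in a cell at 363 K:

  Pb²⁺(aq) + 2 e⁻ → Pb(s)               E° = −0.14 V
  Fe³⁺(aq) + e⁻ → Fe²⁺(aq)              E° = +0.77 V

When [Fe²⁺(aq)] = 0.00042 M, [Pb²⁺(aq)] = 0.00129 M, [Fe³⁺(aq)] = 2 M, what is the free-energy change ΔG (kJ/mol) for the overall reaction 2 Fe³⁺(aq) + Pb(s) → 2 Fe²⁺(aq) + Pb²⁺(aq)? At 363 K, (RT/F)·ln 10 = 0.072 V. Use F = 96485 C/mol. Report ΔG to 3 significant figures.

With Fe³⁺/Fe²⁺ reduced at the cathode, E°cell = +0.77 − (−0.14) = +0.91 V and n = 2.
Here Q = ([Fe²⁺(aq)]^2·[Pb²⁺(aq)]) / [Fe³⁺(aq)]^2 = 5.69×10^−11 (log Q = −10.245), giving E = +0.91 − (0.072/2)·(−10.245) = +1.2788 V.
Finally ΔG = −nFE = −(2)(96485 C/mol)(+1.2788 V) = −247 kJ/mol.

−247 kJ/mol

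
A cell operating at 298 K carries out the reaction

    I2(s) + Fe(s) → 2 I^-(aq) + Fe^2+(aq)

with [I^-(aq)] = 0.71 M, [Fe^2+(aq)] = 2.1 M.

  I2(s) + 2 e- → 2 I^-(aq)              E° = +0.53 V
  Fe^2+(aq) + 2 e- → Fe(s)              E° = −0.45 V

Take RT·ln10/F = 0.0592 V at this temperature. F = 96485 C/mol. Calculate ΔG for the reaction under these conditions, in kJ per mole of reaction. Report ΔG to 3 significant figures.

The standard cell potential is +0.53 − (−0.45) = +0.98 V, with n = 2 electrons in the balanced equation.
Q = [I^-(aq)]^2·[Fe^2+(aq)] = 1.06, so log Q = 0.025 and E = +0.98 − (0.0592/2)(0.025) = +0.9793 V.
ΔG = −nFE = −(2)(96485)(+0.9793) J/mol = −189 kJ/mol.

−189 kJ/mol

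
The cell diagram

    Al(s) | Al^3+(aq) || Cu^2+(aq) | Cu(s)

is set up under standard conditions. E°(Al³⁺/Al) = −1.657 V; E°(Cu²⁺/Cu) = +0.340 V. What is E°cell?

By convention the left-hand electrode in cell notation is the anode (oxidation) and the right-hand electrode is the cathode (reduction).
E°cell = E°(right) − E°(left) = +0.340 − (−1.657) = +1.997 V.

+1.997 V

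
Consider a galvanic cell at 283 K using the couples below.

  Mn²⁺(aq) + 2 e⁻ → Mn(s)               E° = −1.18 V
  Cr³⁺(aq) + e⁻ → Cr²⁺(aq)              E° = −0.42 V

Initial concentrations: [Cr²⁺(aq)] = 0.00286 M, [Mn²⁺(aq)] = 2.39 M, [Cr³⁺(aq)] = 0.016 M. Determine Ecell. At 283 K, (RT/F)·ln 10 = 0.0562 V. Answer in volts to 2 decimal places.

Cr³⁺/Cr²⁺ is reduced (cathode, E° = −0.42 V) and Mn²⁺/Mn is oxidized (anode).
E°cell = −0.42 − (−1.18) = +0.76 V, with n = 2 electrons transferred.
For the overall reaction 2 Cr³⁺(aq) + Mn(s) → 2 Cr²⁺(aq) + Mn²⁺(aq), Q = ([Cr²⁺(aq)]^2·[Mn²⁺(aq)]) / [Cr³⁺(aq)]^2 = 0.0764, giving log Q = −1.117.
By the Nernst equation, E = +0.76 − (0.0562/2)·(−1.117) = +0.79 V.

+0.79 V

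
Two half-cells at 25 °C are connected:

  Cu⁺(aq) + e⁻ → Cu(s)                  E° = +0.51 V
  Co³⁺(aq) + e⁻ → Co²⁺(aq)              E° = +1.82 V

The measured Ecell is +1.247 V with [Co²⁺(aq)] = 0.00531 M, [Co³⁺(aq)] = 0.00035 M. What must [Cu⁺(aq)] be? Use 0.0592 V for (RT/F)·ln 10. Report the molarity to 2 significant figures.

Co³⁺/Co²⁺ is the cathode (higher E°); E°cell = +1.82 − (+0.51) = +1.31 V with n = 1.
Rearranging E = E° − (0.0592/n)·log Q gives log Q = 1(+1.31 − (+1.247))/0.0592 = 1.064.
For Co³⁺(aq) + Cu(s) → Co²⁺(aq) + Cu⁺(aq), the reaction quotient is Q = ([Co²⁺(aq)]·[Cu⁺(aq)]) / [Co³⁺(aq)].
Solving for the unknown gives log [Cu⁺(aq)] = −0.117, so [Cu⁺(aq)] ≈ 0.76 M.

0.76 M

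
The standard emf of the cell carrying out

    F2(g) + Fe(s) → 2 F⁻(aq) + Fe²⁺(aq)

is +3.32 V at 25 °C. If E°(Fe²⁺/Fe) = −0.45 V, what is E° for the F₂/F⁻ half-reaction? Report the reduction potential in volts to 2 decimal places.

In the reaction as written the F₂/F⁻ couple is reduced (cathode) and Fe²⁺/Fe is oxidized (anode), so E°cell = E°(F₂/F⁻) − E°(Fe²⁺/Fe).
E°(F₂/F⁻) = E°cell + E°(anode) = +3.32 + (−0.45) = +2.87 V.

+2.87 V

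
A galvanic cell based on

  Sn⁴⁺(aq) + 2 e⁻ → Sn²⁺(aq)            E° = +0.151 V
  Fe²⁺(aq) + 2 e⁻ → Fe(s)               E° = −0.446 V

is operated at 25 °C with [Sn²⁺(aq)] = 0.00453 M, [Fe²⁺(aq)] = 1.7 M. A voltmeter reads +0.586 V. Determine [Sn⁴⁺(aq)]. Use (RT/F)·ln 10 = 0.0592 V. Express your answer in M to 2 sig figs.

Sn⁴⁺/Sn²⁺ is the cathode (higher E°); E°cell = +0.151 − (−0.446) = +0.597 V with n = 2.
Since E = E° − (0.0592/n)·log Q, log Q = n(E° − E)/0.0592 = 0.372.
For Sn⁴⁺(aq) + Fe(s) → Sn²⁺(aq) + Fe²⁺(aq), the reaction quotient is Q = ([Sn²⁺(aq)]·[Fe²⁺(aq)]) / [Sn⁴⁺(aq)].
Isolating [Sn⁴⁺(aq)] in Q = 10^{0.372} yields log [Sn⁴⁺(aq)] = −2.485, i.e. 0.0033 M.

0.0033 M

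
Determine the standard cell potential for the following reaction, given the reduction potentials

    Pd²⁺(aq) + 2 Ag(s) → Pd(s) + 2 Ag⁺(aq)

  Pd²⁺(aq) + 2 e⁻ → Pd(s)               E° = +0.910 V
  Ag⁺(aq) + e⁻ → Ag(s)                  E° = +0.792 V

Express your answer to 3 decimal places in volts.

+0.118 V

Pd²⁺(aq) gains electrons, so the Pd²⁺/Pd couple is the cathode; the Ag⁺/Ag couple is the anode.
E°cell = E°(cathode) − E°(anode) = +0.910 − (+0.792) = +0.118 V.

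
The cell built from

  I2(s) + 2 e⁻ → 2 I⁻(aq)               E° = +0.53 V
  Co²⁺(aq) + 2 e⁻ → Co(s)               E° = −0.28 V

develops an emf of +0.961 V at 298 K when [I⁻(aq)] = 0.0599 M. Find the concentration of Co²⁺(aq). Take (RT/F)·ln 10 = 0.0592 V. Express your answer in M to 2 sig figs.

With I₂/I⁻ at the cathode and Co²⁺/Co at the anode, E°cell = +0.53 − (−0.28) = +0.81 V (n = 2).
From the Nernst equation, log Q = n(E° − E)/0.0592 = 2·(+0.81 − (+0.961))/0.0592 = −5.101.
For I2(s) + Co(s) → 2 I⁻(aq) + Co²⁺(aq), the reaction quotient is Q = [I⁻(aq)]^2·[Co²⁺(aq)].
Isolating [Co²⁺(aq)] in Q = 10^{−5.101} yields log [Co²⁺(aq)] = −2.656, i.e. 0.0022 M.

0.0022 M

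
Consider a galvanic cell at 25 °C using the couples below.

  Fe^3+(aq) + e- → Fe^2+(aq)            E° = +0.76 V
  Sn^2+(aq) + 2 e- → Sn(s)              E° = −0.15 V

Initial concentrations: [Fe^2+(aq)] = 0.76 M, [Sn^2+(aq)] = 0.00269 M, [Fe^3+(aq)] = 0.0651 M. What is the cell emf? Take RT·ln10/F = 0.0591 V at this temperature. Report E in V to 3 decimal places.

Since E°(Fe³⁺/Fe²⁺) > E°(Sn²⁺/Sn), Fe³⁺/Fe²⁺ serves as the cathode.
The standard potential is +0.76 − (−0.15) = +0.91 V and the balanced reaction transfers n = 2 electrons.
For the overall reaction 2 Fe^3+(aq) + Sn(s) → 2 Fe^2+(aq) + Sn^2+(aq), Q = ([Fe^2+(aq)]^2·[Sn^2+(aq)]) / [Fe^3+(aq)]^2 = 0.367, giving log Q = −0.436.
E = E° − (0.0591/n)·log Q = +0.91 − (0.0591/2)(−0.436) = +0.923 V.

+0.923 V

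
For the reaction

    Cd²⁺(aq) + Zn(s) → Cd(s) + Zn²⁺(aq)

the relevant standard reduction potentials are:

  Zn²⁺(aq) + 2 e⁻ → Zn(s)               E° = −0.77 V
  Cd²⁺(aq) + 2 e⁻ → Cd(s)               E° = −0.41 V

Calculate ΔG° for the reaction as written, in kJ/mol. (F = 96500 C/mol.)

−69.5 kJ/mol

In the reaction as written Cd²⁺(aq) is reduced, so the Cd²⁺/Cd couple is the cathode and Zn²⁺/Zn is the anode.
E°cell = −0.41 − (−0.77) = +0.36 V; balancing electrons gives n = 2.
ΔG° = −nFE°cell = −(2)(96500)(+0.36) J/mol = −69.5 kJ/mol.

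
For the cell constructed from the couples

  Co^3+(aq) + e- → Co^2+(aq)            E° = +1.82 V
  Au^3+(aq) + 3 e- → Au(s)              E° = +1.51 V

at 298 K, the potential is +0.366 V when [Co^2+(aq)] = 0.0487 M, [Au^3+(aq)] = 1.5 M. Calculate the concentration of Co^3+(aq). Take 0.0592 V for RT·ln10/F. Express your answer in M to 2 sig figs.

The Co³⁺/Co²⁺ couple has the larger reduction potential, so it is the cathode: E°cell = +1.82 − (+1.51) = +0.31 V and n = 3.
Rearranging E = E° − (0.0592/n)·log Q gives log Q = 3(+0.31 − (+0.366))/0.0592 = −2.838.
The balanced reaction is 3 Co^3+(aq) + Au(s) → 3 Co^2+(aq) + Au^3+(aq), so Q = ([Co^2+(aq)]^3·[Au^3+(aq)]) / [Co^3+(aq)]^3.
Isolating [Co^3+(aq)] in Q = 10^{−2.838} yields log [Co^3+(aq)] = −0.308, i.e. 0.49 M.

0.49 M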